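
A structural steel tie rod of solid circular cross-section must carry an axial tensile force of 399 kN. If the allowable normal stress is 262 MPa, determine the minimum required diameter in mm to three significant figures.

Required area A ≥ P/σ_allow = 399000/262 = 1523 mm².
For a solid circular section, d ≥ √(4A/π) = 44.03 mm.

44.0 mm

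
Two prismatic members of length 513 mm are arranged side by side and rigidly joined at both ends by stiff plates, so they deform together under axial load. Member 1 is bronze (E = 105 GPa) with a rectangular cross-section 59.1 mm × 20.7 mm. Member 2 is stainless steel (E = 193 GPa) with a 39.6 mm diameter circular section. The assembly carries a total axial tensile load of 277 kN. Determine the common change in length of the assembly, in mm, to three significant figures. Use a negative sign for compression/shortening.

A_1 = 1223 mm².
A_2 = 1232 mm².
Equal strain + equilibrium ⇒ each member carries load in proportion to AE: A₁E₁ = 128500000 N, A₂E₂ = 237700000 N, ΣAE = 366200000 N.
δ = PL/ΣAE = 277000·513/366200000 = 0.3881 mm.

0.388 mm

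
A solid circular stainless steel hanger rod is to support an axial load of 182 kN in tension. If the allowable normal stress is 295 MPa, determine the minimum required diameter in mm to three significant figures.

Required area A ≥ P/σ_allow = 182000/295 = 616.9 mm².
For a solid circular section, d ≥ √(4A/π) = 28.03 mm.

28.0 mm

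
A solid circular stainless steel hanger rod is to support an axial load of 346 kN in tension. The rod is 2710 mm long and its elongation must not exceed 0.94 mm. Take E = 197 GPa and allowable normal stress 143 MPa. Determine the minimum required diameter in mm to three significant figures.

80.3 mm

Required area A ≥ P/σ_allow = 346000/143 = 2420 mm².
For a solid circular section, d ≥ √(4A/π) = 55.5 mm.
Elongation limit: A ≥ PL/(Eδ_allow) = 346000·2710/(197000·0.94) = 5064 mm² ⇒ d ≥ 80.29 mm.
The elongation limit governs.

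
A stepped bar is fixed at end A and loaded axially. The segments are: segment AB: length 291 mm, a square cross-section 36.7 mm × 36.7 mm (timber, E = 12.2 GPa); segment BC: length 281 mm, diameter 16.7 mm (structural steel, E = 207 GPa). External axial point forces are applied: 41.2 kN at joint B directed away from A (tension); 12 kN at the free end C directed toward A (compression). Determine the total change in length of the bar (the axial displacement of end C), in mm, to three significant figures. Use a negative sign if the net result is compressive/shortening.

0.443 mm

Internal axial forces (sectioning from the free end, tension +): N_BC = -12 kN, N_AB = 29.2 kN.
A_AB = 1347 mm².
A_BC = 219 mm².
δ_AB = 29200·291/(1347·12200) = 0.5171 mm
δ_BC = -12000·281/(219·207000) = -0.07437 mm
δ = Σδ_i = 0.4427 mm.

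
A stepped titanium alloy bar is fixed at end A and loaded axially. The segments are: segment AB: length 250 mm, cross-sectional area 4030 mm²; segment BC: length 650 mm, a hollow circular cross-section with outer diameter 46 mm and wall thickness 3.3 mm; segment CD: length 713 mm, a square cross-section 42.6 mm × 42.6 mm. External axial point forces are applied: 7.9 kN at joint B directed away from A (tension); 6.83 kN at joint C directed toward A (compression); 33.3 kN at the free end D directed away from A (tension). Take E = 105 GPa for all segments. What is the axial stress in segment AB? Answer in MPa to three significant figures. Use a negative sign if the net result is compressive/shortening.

Internal axial forces (sectioning from the free end, tension +): N_CD = 33.3 kN, N_BC = 26.47 kN, N_AB = 34.37 kN.
σ_AB = N_AB/A_AB = 34370/4030 = 8.529 MPa.

8.53 MPa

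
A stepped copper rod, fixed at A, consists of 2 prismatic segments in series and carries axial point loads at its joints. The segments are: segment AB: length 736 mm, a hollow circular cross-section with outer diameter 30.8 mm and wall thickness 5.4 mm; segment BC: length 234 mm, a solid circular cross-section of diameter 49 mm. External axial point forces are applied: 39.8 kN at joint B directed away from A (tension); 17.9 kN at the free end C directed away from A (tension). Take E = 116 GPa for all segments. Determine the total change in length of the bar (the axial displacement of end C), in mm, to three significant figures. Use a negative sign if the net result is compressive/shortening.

Internal axial forces (sectioning from the free end, tension +): N_BC = 17.9 kN, N_AB = 57.7 kN.
A_AB = 430.9 mm².
A_BC = 1886 mm².
δ_AB = 57700·736/(430.9·116000) = 0.8496 mm
δ_BC = 17900·234/(1886·116000) = 0.01915 mm
δ = Σδ_i = 0.8688 mm.

0.869 mm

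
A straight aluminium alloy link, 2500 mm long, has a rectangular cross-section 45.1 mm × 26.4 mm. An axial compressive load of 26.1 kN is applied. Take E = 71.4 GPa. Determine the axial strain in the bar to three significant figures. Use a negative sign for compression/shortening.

-3.07e-04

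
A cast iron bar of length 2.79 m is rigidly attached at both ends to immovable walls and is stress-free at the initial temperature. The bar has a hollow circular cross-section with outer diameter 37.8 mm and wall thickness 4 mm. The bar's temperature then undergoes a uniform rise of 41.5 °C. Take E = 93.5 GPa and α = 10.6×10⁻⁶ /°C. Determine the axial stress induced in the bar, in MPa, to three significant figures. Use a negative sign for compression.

Free thermal expansion αLΔT = 10.6e-6 · 2790 · 41.5 = 1.227 mm.
The walls impose strain ε = −(1.227)/2790 = -4.3990e-04; σ = Eε = 93500 · -4.3990e-04 = -41.13 MPa.

-41.1 MPa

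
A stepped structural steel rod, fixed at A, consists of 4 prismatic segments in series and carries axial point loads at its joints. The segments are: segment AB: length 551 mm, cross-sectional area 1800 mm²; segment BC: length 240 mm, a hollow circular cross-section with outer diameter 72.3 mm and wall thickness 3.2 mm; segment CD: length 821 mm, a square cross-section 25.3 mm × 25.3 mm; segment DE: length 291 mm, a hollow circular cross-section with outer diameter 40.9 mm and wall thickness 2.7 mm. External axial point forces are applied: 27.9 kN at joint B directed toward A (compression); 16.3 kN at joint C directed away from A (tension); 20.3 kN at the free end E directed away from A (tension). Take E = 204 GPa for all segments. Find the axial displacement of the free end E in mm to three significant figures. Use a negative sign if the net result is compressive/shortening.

0.292 mm

Internal axial forces (sectioning from the free end, tension +): N_DE = 20.3 kN, N_CD = 20.3 kN, N_BC = 36.6 kN, N_AB = 8.7 kN.
A_BC = 694.7 mm².
A_CD = 640.1 mm².
A_DE = 324 mm².
δ_AB = 8700·551/(1800·204000) = 0.01305 mm
δ_BC = 36600·240/(694.7·204000) = 0.06198 mm
δ_CD = 20300·821/(640.1·204000) = 0.1276 mm
δ_DE = 20300·291/(324·204000) = 0.08937 mm
δ = Σδ_i = 0.292 mm.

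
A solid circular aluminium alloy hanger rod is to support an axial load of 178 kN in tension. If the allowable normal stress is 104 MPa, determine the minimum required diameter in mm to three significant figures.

Required area A ≥ P/σ_allow = 178000/104 = 1712 mm².
For a solid circular section, d ≥ √(4A/π) = 46.68 mm.

46.7 mm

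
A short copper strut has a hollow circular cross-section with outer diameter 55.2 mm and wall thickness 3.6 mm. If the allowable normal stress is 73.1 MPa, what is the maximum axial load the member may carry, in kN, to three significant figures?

42.7 kN

A = 583.6 mm².
P_max = σ_allow · A = 73.1 · 583.6 = 42660 N = 42.66 kN.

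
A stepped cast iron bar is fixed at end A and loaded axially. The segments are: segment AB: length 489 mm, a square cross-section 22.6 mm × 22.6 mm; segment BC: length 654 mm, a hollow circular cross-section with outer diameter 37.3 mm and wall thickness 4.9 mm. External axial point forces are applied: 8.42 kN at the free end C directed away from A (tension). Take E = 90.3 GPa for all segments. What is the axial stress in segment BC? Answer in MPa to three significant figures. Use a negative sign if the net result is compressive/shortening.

Internal axial forces (sectioning from the free end, tension +): N_BC = 8.42 kN, N_AB = 8.42 kN.
A_BC = 498.8 mm².
σ_BC = N_BC/A_BC = 8420/498.8 = 16.88 MPa.

16.9 MPa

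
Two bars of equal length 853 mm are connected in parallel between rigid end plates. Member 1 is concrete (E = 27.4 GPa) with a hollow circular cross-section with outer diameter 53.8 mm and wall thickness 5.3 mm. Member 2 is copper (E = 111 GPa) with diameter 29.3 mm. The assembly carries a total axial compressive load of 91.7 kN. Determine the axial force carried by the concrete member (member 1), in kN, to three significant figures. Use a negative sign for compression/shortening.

A_1 = 807.5 mm².
A_2 = 674.3 mm².
Equal strain + equilibrium ⇒ each member carries load in proportion to AE: A₁E₁ = 22130000 N, A₂E₂ = 74840000 N, ΣAE = 96970000 N.
F₁ = P·A₁E₁/ΣAE = -91700·22130000/96970000 = -20920 N.

-20.9 kN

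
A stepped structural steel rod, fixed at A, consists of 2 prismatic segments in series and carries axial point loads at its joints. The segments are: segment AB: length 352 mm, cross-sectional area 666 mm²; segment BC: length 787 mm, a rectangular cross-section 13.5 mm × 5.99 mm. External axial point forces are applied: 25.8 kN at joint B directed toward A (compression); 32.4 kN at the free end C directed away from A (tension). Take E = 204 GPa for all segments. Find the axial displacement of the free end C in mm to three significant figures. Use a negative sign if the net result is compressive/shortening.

Internal axial forces (sectioning from the free end, tension +): N_BC = 32.4 kN, N_AB = 6.6 kN.
A_BC = 80.87 mm².
δ_AB = 6600·352/(666·204000) = 0.0171 mm
δ_BC = 32400·787/(80.87·204000) = 1.546 mm
δ = Σδ_i = 1.563 mm.

1.56 mm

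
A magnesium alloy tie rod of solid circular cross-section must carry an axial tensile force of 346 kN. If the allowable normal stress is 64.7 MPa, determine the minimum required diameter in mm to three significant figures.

Required area A ≥ P/σ_allow = 346000/64.7 = 5348 mm².
For a solid circular section, d ≥ √(4A/π) = 82.52 mm.

82.5 mm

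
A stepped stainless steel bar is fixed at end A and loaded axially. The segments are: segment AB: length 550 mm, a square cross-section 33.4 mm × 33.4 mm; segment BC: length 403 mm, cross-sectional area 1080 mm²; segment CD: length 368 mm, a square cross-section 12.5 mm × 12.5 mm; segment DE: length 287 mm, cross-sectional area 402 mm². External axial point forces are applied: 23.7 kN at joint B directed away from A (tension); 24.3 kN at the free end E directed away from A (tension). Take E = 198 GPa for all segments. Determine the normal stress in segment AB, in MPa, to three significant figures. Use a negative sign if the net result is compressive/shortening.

43.0 MPa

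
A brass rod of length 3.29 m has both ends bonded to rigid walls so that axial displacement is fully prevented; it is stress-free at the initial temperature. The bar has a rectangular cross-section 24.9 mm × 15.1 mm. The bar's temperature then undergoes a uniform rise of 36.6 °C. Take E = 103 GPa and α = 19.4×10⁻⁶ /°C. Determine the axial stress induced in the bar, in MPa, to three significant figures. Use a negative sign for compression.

-73.1 MPa

Free thermal expansion αLΔT = 19.4e-6 · 3290 · 36.6 = 2.336 mm.
The walls impose strain ε = −(2.336)/3290 = -7.1004e-04; σ = Eε = 103000 · -7.1004e-04 = -73.13 MPa.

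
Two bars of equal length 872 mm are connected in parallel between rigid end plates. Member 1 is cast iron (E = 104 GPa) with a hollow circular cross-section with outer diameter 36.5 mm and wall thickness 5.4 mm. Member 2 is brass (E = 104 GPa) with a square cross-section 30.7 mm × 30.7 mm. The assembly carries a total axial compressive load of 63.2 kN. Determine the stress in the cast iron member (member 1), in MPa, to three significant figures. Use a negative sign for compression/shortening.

A_1 = 527.6 mm².
A_2 = 942.5 mm².
Equal strain + equilibrium ⇒ each member carries load in proportion to AE: A₁E₁ = 54870000 N, A₂E₂ = 98020000 N, ΣAE = 152900000 N.
σ₁ = P·E₁/ΣAE = -63200·104000/152900000 = -42.99 MPa.

-43.0 MPa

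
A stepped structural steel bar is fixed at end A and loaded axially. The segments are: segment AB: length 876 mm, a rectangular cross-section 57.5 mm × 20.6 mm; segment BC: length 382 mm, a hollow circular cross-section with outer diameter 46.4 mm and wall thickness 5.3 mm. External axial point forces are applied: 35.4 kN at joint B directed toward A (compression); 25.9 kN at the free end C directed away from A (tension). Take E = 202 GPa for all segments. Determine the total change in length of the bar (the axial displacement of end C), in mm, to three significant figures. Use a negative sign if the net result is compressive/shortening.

Internal axial forces (sectioning from the free end, tension +): N_BC = 25.9 kN, N_AB = -9.5 kN.
A_AB = 1184 mm².
A_BC = 684.3 mm².
δ_AB = -9500·876/(1184·202000) = -0.03478 mm
δ_BC = 25900·382/(684.3·202000) = 0.07157 mm
δ = Σδ_i = 0.03679 mm.

0.0368 mm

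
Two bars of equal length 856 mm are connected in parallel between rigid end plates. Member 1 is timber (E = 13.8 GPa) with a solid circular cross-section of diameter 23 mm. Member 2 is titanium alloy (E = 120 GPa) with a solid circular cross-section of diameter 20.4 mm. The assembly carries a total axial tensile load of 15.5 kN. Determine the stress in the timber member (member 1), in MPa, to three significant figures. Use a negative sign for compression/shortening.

A_1 = 415.5 mm².
A_2 = 326.9 mm².
Equal strain + equilibrium ⇒ each member carries load in proportion to AE: A₁E₁ = 5734000 N, A₂E₂ = 39220000 N, ΣAE = 44960000 N.
σ₁ = P·E₁/ΣAE = 15500·13800/44960000 = 4.758 MPa.

4.76 MPa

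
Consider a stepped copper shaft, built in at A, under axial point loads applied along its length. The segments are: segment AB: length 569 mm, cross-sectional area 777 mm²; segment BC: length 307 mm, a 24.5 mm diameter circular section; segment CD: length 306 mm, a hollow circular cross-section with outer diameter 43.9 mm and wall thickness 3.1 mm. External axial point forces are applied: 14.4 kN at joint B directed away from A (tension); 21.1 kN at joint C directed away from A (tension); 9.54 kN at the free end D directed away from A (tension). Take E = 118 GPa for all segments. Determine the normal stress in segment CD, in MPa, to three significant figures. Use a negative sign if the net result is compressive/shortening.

24.0 MPa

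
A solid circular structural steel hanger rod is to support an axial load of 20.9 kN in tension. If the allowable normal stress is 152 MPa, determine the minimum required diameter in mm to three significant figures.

Required area A ≥ P/σ_allow = 20900/152 = 137.5 mm².
For a solid circular section, d ≥ √(4A/π) = 13.23 mm.

13.2 mm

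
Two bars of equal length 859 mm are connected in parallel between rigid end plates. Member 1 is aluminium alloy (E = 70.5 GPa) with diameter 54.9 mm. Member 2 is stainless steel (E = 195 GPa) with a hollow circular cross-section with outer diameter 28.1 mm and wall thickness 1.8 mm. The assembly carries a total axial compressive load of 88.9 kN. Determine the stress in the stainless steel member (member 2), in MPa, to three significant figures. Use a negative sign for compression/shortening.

A_1 = 2367 mm².
A_2 = 148.7 mm².
Equal strain + equilibrium ⇒ each member carries load in proportion to AE: A₁E₁ = 166900000 N, A₂E₂ = 29000000 N, ΣAE = 195900000 N.
σ₂ = P·E₂/ΣAE = -88900·195000/195900000 = -88.5 MPa.

-88.5 MPa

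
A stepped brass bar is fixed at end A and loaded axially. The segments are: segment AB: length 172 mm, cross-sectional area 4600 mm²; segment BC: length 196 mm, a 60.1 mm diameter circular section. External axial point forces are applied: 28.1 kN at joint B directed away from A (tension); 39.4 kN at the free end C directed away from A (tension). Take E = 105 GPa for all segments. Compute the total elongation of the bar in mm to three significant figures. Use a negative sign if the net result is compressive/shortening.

Internal axial forces (sectioning from the free end, tension +): N_BC = 39.4 kN, N_AB = 67.5 kN.
A_BC = 2837 mm².
δ_AB = 67500·172/(4600·105000) = 0.02404 mm
δ_BC = 39400·196/(2837·105000) = 0.02593 mm
δ = Σδ_i = 0.04996 mm.

0.0500 mm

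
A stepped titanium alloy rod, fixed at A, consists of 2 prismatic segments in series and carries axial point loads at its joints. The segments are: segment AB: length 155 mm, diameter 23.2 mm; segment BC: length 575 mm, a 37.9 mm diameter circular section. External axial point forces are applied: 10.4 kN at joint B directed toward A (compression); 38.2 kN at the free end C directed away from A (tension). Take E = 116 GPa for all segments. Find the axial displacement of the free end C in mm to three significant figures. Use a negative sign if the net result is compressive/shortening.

0.256 mm

Internal axial forces (sectioning from the free end, tension +): N_BC = 38.2 kN, N_AB = 27.8 kN.
A_AB = 422.7 mm².
A_BC = 1128 mm².
δ_AB = 27800·155/(422.7·116000) = 0.08787 mm
δ_BC = 38200·575/(1128·116000) = 0.1678 mm
δ = Σδ_i = 0.2557 mm.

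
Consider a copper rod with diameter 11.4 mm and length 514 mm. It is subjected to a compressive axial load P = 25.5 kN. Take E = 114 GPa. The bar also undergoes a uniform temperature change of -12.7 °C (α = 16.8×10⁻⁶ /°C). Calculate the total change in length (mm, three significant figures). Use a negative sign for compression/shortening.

A = 102.1 mm².
δ_mech = NL/(AE) = -25500·514/(102.1·114000) = -1.126 mm.
δ_thermal = αLΔT = 16.8e-6·514·-12.7 = -0.1097 mm.
δ = δ_mech + δ_thermal = -1.236 mm.

-1.24 mm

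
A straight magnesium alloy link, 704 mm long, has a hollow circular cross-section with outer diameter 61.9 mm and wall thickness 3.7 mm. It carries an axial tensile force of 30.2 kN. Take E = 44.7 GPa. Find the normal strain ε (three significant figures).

9.99e-04

A = 676.5 mm².
σ = N/A = 44.64 MPa; ε = σ/E = 44.64/44700 = 9.987e-04.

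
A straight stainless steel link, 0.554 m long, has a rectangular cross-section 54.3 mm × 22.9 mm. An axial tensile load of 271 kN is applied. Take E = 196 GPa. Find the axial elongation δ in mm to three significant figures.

A = 1243 mm².
δ_mech = NL/(AE) = 271000·554/(1243·196000) = 0.616 mm.

0.616 mm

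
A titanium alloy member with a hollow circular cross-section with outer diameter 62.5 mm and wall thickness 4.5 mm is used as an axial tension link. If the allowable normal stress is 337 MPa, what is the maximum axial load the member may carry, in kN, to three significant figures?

A = 820 mm².
P_max = σ_allow · A = 337 · 820 = 276300 N = 276.3 kN.

276 kN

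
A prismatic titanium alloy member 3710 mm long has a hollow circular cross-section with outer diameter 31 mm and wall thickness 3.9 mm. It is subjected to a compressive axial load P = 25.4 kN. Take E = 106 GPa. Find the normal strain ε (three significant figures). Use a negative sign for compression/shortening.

A = 332 mm².
σ = N/A = -76.5 MPa; ε = σ/E = -76.5/106000 = -7.217e-04.

-7.22e-04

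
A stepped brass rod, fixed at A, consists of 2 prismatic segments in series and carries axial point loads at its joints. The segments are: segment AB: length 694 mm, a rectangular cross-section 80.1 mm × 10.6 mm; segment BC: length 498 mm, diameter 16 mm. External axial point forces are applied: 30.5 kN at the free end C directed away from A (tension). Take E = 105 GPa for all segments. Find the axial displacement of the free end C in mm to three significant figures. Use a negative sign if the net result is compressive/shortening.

Internal axial forces (sectioning from the free end, tension +): N_BC = 30.5 kN, N_AB = 30.5 kN.
A_AB = 849.1 mm².
A_BC = 201.1 mm².
δ_AB = 30500·694/(849.1·105000) = 0.2374 mm
δ_BC = 30500·498/(201.1·105000) = 0.7195 mm
δ = Σδ_i = 0.9569 mm.

0.957 mm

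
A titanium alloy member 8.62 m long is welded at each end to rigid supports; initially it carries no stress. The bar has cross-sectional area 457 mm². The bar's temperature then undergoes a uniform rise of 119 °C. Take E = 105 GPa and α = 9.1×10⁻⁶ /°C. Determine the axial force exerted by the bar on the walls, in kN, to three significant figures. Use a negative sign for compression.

Free thermal expansion αLΔT = 9.1e-6 · 8620 · 119 = 9.335 mm.
The walls impose strain ε = −(9.335)/8620 = -1.0829e-03; σ = Eε = 105000 · -1.0829e-03 = -113.7 MPa.
Wall reaction R = σ·A = -113.7·457 = -51960 N = -51.96 kN.

-52.0 kN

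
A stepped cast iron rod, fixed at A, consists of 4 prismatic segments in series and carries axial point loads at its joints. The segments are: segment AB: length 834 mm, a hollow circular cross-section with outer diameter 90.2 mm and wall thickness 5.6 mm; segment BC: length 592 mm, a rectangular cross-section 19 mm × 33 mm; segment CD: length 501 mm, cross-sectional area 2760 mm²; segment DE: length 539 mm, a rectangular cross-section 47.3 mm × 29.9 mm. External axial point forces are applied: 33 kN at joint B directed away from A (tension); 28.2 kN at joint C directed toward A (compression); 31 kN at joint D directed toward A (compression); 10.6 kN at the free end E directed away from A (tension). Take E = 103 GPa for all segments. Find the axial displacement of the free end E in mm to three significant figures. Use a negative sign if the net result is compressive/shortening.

-0.527 mm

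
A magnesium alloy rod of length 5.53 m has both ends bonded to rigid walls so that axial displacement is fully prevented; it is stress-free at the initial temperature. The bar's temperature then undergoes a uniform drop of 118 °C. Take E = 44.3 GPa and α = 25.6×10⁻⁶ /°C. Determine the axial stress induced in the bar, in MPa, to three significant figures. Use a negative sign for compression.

134 MPa

Free thermal expansion αLΔT = 25.6e-6 · 5530 · -118 = -16.71 mm.
The walls impose strain ε = −(-16.71)/5530 = 3.0208e-03; σ = Eε = 44300 · 3.0208e-03 = 133.8 MPa.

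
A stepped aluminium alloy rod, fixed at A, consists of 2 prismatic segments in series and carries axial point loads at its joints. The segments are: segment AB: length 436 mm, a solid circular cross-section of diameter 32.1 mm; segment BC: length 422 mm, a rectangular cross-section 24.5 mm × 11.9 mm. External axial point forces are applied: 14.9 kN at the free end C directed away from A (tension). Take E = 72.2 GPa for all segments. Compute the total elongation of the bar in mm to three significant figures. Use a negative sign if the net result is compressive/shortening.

0.410 mm

Internal axial forces (sectioning from the free end, tension +): N_BC = 14.9 kN, N_AB = 14.9 kN.
A_AB = 809.3 mm².
A_BC = 291.6 mm².
δ_AB = 14900·436/(809.3·72200) = 0.1112 mm
δ_BC = 14900·422/(291.6·72200) = 0.2987 mm
δ = Σδ_i = 0.4099 mm.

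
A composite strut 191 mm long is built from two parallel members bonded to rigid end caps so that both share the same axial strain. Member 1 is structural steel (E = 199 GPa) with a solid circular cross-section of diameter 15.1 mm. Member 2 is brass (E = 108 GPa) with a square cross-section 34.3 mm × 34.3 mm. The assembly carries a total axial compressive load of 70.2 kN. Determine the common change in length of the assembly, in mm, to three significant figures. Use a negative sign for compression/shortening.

A_1 = 179.1 mm².
A_2 = 1176 mm².
Equal strain + equilibrium ⇒ each member carries load in proportion to AE: A₁E₁ = 35640000 N, A₂E₂ = 127100000 N, ΣAE = 162700000 N.
δ = PL/ΣAE = -70200·191/162700000 = -0.08241 mm.

-0.0824 mm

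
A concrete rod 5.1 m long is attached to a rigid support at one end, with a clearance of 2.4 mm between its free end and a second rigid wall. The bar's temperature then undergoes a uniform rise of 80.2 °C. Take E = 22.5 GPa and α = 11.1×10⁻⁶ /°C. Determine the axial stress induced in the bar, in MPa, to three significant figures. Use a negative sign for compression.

-9.44 MPa

Free thermal expansion αLΔT = 11.1e-6 · 5100 · 80.2 = 4.54 mm.
The walls engage after the gap closes; constrained expansion = 4.54 − 2.4 = 2.14 mm.
The walls impose strain ε = −(2.14)/5100 = -4.1963e-04; σ = Eε = 22500 · -4.1963e-04 = -9.442 MPa.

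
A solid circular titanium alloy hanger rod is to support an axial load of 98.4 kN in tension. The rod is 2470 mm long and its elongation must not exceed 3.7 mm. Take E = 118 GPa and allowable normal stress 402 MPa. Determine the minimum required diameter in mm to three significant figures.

26.6 mm

Required area A ≥ P/σ_allow = 98400/402 = 244.8 mm².
For a solid circular section, d ≥ √(4A/π) = 17.65 mm.
Elongation limit: A ≥ PL/(Eδ_allow) = 98400·2470/(118000·3.7) = 556.7 mm² ⇒ d ≥ 26.62 mm.
The elongation limit governs.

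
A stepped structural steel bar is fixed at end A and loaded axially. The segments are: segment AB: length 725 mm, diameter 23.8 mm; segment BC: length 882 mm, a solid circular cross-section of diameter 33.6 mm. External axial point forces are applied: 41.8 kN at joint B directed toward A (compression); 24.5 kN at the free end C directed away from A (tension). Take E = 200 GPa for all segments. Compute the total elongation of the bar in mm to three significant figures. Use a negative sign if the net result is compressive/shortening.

Internal axial forces (sectioning from the free end, tension +): N_BC = 24.5 kN, N_AB = -17.3 kN.
A_AB = 444.9 mm².
A_BC = 886.7 mm².
δ_AB = -17300·725/(444.9·200000) = -0.141 mm
δ_BC = 24500·882/(886.7·200000) = 0.1219 mm
δ = Σδ_i = -0.01911 mm.

-0.0191 mm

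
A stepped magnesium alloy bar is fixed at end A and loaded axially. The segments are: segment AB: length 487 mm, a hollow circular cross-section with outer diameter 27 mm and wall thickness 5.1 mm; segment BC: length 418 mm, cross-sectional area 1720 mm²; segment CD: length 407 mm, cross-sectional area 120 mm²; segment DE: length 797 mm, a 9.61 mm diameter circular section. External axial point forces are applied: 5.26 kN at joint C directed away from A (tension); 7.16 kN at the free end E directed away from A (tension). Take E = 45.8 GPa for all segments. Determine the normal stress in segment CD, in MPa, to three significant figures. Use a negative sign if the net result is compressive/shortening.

59.7 MPa

Internal axial forces (sectioning from the free end, tension +): N_DE = 7.16 kN, N_CD = 7.16 kN, N_BC = 12.42 kN, N_AB = 12.42 kN.
σ_CD = N_CD/A_CD = 7160/120 = 59.67 MPa.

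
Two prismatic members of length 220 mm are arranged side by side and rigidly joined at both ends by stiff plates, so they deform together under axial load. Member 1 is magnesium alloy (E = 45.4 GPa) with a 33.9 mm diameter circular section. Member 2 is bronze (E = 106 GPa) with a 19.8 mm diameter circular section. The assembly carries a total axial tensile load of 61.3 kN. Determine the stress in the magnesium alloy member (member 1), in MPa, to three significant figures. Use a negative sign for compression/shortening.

A_1 = 902.6 mm².
A_2 = 307.9 mm².
Equal strain + equilibrium ⇒ each member carries load in proportion to AE: A₁E₁ = 40980000 N, A₂E₂ = 32640000 N, ΣAE = 73620000 N.
σ₁ = P·E₁/ΣAE = 61300·45400/73620000 = 37.8 MPa.

37.8 MPa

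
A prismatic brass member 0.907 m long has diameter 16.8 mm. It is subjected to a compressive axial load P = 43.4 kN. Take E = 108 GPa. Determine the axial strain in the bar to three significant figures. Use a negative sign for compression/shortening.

A = 221.7 mm².
σ = N/A = -195.8 MPa; ε = σ/E = -195.8/108000 = -1.813e-03.

-0.00181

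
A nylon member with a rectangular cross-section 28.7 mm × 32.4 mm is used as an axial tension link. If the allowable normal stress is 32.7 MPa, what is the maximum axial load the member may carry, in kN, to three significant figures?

A = 929.9 mm².
P_max = σ_allow · A = 32.7 · 929.9 = 30410 N = 30.41 kN.

30.4 kN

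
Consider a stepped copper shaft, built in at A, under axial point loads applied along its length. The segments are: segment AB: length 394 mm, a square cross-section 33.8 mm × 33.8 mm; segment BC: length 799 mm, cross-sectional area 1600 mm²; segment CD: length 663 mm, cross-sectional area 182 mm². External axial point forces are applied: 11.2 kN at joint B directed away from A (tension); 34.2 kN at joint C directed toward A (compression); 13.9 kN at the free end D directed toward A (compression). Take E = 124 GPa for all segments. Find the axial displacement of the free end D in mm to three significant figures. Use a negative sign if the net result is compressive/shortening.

-0.705 mm

Internal axial forces (sectioning from the free end, tension +): N_CD = -13.9 kN, N_BC = -48.1 kN, N_AB = -36.9 kN.
A_AB = 1142 mm².
δ_AB = -36900·394/(1142·124000) = -0.1026 mm
δ_BC = -48100·799/(1600·124000) = -0.1937 mm
δ_CD = -13900·663/(182·124000) = -0.4084 mm
δ = Σδ_i = -0.7047 mm.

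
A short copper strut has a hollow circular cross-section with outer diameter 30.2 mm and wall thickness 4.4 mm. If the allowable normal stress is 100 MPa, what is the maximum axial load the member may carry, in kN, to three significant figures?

A = 356.6 mm².
P_max = σ_allow · A = 100 · 356.6 = 35660 N = 35.66 kN.

35.7 kN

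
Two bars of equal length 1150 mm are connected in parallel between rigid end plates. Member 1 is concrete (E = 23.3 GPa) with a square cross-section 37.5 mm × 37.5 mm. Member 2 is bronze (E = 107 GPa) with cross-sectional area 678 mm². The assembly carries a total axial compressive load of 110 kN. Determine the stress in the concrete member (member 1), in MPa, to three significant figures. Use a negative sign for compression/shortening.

-24.3 MPa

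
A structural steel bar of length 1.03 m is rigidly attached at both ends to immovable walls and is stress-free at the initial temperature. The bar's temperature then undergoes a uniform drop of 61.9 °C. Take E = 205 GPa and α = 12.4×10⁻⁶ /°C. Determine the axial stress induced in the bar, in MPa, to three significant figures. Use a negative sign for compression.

157 MPa

Free thermal expansion αLΔT = 12.4e-6 · 1030 · -61.9 = -0.7906 mm.
The walls impose strain ε = −(-0.7906)/1030 = 7.6756e-04; σ = Eε = 205000 · 7.6756e-04 = 157.3 MPa.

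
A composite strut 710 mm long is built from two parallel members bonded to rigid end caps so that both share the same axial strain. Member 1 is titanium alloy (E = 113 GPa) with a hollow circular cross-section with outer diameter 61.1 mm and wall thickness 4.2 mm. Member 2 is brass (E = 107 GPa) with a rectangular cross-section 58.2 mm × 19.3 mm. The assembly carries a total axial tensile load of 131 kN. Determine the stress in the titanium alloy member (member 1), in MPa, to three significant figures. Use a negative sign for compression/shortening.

A_1 = 750.8 mm².
A_2 = 1123 mm².
Equal strain + equilibrium ⇒ each member carries load in proportion to AE: A₁E₁ = 84840000 N, A₂E₂ = 120200000 N, ΣAE = 205000000 N.
σ₁ = P·E₁/ΣAE = 131000·113000/205000000 = 72.2 MPa.

72.2 MPa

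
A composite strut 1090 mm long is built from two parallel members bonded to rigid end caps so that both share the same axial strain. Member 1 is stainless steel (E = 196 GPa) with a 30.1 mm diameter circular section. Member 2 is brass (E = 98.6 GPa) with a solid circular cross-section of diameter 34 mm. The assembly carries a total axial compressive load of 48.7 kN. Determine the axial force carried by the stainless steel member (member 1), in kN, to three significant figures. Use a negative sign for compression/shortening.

-29.7 kN

A_1 = 711.6 mm².
A_2 = 907.9 mm².
Equal strain + equilibrium ⇒ each member carries load in proportion to AE: A₁E₁ = 139500000 N, A₂E₂ = 89520000 N, ΣAE = 229000000 N.
F₁ = P·A₁E₁/ΣAE = -48700·139500000/229000000 = -29660 N.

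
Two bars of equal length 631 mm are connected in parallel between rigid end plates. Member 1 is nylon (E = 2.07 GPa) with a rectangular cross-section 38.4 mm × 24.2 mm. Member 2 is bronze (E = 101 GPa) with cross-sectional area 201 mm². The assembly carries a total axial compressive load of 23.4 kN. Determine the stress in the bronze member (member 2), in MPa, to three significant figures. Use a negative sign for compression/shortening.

-106 MPa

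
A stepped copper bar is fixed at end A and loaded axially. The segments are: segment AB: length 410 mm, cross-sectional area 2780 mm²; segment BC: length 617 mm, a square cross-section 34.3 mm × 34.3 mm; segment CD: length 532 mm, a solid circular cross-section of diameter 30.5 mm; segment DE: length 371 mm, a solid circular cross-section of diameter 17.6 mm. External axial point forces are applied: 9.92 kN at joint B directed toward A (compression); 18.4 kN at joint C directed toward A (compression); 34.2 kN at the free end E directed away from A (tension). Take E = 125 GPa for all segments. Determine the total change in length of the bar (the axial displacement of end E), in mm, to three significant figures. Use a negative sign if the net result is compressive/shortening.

0.690 mm

Internal axial forces (sectioning from the free end, tension +): N_DE = 34.2 kN, N_CD = 34.2 kN, N_BC = 15.8 kN, N_AB = 5.88 kN.
A_BC = 1176 mm².
A_CD = 730.6 mm².
A_DE = 243.3 mm².
δ_AB = 5880·410/(2780·125000) = 0.006938 mm
δ_BC = 15800·617/(1176·125000) = 0.06629 mm
δ_CD = 34200·532/(730.6·125000) = 0.1992 mm
δ_DE = 34200·371/(243.3·125000) = 0.4172 mm
δ = Σδ_i = 0.6897 mm.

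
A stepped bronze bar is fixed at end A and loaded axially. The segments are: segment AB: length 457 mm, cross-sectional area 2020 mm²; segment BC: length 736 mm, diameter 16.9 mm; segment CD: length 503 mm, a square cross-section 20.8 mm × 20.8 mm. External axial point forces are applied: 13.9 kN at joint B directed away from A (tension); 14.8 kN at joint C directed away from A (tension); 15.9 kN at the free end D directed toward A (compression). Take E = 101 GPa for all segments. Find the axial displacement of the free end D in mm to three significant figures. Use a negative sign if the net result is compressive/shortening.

Internal axial forces (sectioning from the free end, tension +): N_CD = -15.9 kN, N_BC = -1.1 kN, N_AB = 12.8 kN.
A_BC = 224.3 mm².
A_CD = 432.6 mm².
δ_AB = 12800·457/(2020·101000) = 0.02867 mm
δ_BC = -1100·736/(224.3·101000) = -0.03573 mm
δ_CD = -15900·503/(432.6·101000) = -0.183 mm
δ = Σδ_i = -0.1901 mm.

-0.190 mm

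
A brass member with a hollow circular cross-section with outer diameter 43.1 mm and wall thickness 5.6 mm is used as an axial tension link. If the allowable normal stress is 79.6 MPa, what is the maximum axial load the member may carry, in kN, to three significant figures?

A = 659.7 mm².
P_max = σ_allow · A = 79.6 · 659.7 = 52510 N = 52.51 kN.

52.5 kN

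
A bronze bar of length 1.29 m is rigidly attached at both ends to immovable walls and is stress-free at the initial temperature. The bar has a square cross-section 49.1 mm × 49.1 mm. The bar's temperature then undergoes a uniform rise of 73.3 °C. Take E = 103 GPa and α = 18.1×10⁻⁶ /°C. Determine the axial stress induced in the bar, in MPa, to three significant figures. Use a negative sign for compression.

-137 MPa

Free thermal expansion αLΔT = 18.1e-6 · 1290 · 73.3 = 1.711 mm.
The walls impose strain ε = −(1.711)/1290 = -1.3267e-03; σ = Eε = 103000 · -1.3267e-03 = -136.7 MPa.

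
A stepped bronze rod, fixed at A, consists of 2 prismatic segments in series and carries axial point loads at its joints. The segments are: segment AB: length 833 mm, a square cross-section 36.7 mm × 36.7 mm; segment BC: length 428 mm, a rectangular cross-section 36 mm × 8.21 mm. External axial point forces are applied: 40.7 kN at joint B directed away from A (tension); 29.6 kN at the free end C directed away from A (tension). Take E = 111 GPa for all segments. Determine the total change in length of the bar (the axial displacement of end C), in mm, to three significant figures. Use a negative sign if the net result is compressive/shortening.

Internal axial forces (sectioning from the free end, tension +): N_BC = 29.6 kN, N_AB = 70.3 kN.
A_AB = 1347 mm².
A_BC = 295.6 mm².
δ_AB = 70300·833/(1347·111000) = 0.3917 mm
δ_BC = 29600·428/(295.6·111000) = 0.3862 mm
δ = Σδ_i = 0.7779 mm.

0.778 mm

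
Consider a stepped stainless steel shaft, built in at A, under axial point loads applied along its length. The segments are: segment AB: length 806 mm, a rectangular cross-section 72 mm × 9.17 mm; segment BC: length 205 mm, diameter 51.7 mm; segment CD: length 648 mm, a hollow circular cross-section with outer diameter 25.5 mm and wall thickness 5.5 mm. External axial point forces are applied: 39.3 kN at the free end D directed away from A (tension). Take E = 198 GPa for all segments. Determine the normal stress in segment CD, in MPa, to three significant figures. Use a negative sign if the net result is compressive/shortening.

114 MPa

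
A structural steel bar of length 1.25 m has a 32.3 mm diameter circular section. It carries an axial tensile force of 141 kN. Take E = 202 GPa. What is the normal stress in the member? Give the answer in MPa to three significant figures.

A = 819.4 mm².
σ = N/A = 141000/819.4 = 172.1 MPa.

172 MPa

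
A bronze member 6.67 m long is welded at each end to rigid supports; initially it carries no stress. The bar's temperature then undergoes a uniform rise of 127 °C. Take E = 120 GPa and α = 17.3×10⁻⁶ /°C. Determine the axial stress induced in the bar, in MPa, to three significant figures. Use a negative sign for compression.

-264 MPa

Free thermal expansion αLΔT = 17.3e-6 · 6670 · 127 = 14.65 mm.
The walls impose strain ε = −(14.65)/6670 = -2.1971e-03; σ = Eε = 120000 · -2.1971e-03 = -263.7 MPa.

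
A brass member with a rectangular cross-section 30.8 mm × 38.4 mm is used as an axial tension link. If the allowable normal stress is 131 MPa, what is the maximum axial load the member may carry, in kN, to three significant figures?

155 kN

A = 1183 mm².
P_max = σ_allow · A = 131 · 1183 = 154900 N = 154.9 kN.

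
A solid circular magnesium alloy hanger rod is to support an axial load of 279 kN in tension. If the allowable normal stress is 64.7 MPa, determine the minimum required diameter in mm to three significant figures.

Required area A ≥ P/σ_allow = 279000/64.7 = 4312 mm².
For a solid circular section, d ≥ √(4A/π) = 74.1 mm.

74.1 mm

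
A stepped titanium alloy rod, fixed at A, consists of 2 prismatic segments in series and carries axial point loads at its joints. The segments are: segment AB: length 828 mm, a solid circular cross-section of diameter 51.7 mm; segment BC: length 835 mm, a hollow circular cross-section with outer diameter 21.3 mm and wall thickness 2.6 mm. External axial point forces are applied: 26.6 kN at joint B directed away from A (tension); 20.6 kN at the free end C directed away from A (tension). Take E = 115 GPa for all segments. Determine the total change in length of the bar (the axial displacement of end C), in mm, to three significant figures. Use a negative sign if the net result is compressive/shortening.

1.14 mm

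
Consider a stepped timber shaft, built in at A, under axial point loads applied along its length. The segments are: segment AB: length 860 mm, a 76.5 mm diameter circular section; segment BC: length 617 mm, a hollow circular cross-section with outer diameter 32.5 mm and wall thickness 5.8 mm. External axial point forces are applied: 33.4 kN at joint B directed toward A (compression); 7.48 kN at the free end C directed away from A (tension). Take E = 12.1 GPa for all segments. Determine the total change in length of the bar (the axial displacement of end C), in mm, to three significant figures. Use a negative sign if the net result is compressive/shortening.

0.383 mm

Internal axial forces (sectioning from the free end, tension +): N_BC = 7.48 kN, N_AB = -25.92 kN.
A_AB = 4596 mm².
A_BC = 486.5 mm².
δ_AB = -25920·860/(4596·12100) = -0.4008 mm
δ_BC = 7480·617/(486.5·12100) = 0.784 mm
δ = Σδ_i = 0.3832 mm.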